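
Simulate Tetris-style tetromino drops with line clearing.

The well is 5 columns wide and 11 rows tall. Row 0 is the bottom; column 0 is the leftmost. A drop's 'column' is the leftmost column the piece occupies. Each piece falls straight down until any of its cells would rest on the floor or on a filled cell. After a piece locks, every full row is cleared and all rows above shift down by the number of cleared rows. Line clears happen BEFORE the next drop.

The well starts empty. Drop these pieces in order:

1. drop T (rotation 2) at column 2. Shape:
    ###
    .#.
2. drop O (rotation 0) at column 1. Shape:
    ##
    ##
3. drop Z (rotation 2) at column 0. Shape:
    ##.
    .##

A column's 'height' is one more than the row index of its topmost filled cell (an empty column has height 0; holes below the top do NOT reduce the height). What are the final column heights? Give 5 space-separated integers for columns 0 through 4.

Drop 1: T rot2 at col 2 lands with bottom-row=0; cleared 0 line(s) (total 0); column heights now [0 0 2 2 2], max=2
Drop 2: O rot0 at col 1 lands with bottom-row=2; cleared 0 line(s) (total 0); column heights now [0 4 4 2 2], max=4
Drop 3: Z rot2 at col 0 lands with bottom-row=4; cleared 0 line(s) (total 0); column heights now [6 6 5 2 2], max=6

Answer: 6 6 5 2 2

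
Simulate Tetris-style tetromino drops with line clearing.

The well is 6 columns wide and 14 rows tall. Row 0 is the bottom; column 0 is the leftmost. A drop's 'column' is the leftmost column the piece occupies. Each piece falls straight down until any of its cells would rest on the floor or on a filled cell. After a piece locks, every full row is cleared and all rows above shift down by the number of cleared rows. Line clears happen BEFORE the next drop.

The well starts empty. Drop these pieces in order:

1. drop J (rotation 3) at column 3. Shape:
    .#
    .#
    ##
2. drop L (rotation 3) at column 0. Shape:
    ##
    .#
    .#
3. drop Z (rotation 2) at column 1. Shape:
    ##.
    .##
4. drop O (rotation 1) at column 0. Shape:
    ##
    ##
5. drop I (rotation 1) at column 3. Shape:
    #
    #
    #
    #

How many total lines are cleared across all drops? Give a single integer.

Answer: 0

Derivation:
Drop 1: J rot3 at col 3 lands with bottom-row=0; cleared 0 line(s) (total 0); column heights now [0 0 0 1 3 0], max=3
Drop 2: L rot3 at col 0 lands with bottom-row=0; cleared 0 line(s) (total 0); column heights now [3 3 0 1 3 0], max=3
Drop 3: Z rot2 at col 1 lands with bottom-row=2; cleared 0 line(s) (total 0); column heights now [3 4 4 3 3 0], max=4
Drop 4: O rot1 at col 0 lands with bottom-row=4; cleared 0 line(s) (total 0); column heights now [6 6 4 3 3 0], max=6
Drop 5: I rot1 at col 3 lands with bottom-row=3; cleared 0 line(s) (total 0); column heights now [6 6 4 7 3 0], max=7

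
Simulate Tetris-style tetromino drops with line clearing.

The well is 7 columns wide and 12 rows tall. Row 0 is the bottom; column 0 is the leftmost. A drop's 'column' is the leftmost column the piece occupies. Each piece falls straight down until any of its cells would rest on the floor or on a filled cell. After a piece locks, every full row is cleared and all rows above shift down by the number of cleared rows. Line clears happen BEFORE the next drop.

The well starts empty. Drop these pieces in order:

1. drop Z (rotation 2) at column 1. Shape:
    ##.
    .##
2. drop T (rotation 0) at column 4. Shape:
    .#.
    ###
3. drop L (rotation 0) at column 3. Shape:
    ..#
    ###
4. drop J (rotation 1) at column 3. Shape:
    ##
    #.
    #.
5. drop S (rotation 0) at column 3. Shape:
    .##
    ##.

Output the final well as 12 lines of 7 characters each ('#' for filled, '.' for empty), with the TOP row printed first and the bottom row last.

Drop 1: Z rot2 at col 1 lands with bottom-row=0; cleared 0 line(s) (total 0); column heights now [0 2 2 1 0 0 0], max=2
Drop 2: T rot0 at col 4 lands with bottom-row=0; cleared 0 line(s) (total 0); column heights now [0 2 2 1 1 2 1], max=2
Drop 3: L rot0 at col 3 lands with bottom-row=2; cleared 0 line(s) (total 0); column heights now [0 2 2 3 3 4 1], max=4
Drop 4: J rot1 at col 3 lands with bottom-row=3; cleared 0 line(s) (total 0); column heights now [0 2 2 6 6 4 1], max=6
Drop 5: S rot0 at col 3 lands with bottom-row=6; cleared 0 line(s) (total 0); column heights now [0 2 2 7 8 8 1], max=8

Answer: .......
.......
.......
.......
....##.
...##..
...##..
...#...
...#.#.
...###.
.##..#.
..#####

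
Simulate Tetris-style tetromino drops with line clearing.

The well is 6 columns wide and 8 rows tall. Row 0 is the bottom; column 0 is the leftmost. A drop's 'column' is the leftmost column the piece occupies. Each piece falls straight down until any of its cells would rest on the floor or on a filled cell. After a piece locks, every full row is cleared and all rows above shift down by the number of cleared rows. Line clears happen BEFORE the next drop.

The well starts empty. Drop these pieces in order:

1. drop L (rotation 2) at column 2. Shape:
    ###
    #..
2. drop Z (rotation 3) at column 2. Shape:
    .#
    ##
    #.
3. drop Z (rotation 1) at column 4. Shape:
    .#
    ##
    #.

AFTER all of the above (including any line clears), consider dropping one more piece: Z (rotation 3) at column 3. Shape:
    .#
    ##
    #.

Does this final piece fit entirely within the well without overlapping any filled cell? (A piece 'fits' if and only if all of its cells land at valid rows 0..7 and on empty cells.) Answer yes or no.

Answer: yes

Derivation:
Drop 1: L rot2 at col 2 lands with bottom-row=0; cleared 0 line(s) (total 0); column heights now [0 0 2 2 2 0], max=2
Drop 2: Z rot3 at col 2 lands with bottom-row=2; cleared 0 line(s) (total 0); column heights now [0 0 4 5 2 0], max=5
Drop 3: Z rot1 at col 4 lands with bottom-row=2; cleared 0 line(s) (total 0); column heights now [0 0 4 5 4 5], max=5
Test piece Z rot3 at col 3 (width 2): heights before test = [0 0 4 5 4 5]; fits = True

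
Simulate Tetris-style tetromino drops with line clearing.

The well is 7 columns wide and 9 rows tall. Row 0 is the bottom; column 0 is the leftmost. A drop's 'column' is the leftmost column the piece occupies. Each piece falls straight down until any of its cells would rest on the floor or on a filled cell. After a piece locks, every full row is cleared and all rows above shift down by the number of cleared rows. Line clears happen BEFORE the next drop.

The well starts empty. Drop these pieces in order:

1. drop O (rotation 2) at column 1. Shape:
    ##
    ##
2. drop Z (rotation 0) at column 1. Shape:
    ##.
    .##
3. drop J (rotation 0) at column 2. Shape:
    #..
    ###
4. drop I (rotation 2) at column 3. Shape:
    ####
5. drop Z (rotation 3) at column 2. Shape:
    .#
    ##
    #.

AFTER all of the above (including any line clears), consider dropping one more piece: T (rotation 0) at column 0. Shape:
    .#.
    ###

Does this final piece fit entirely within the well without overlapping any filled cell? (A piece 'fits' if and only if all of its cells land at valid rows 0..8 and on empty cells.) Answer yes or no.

Answer: no

Derivation:
Drop 1: O rot2 at col 1 lands with bottom-row=0; cleared 0 line(s) (total 0); column heights now [0 2 2 0 0 0 0], max=2
Drop 2: Z rot0 at col 1 lands with bottom-row=2; cleared 0 line(s) (total 0); column heights now [0 4 4 3 0 0 0], max=4
Drop 3: J rot0 at col 2 lands with bottom-row=4; cleared 0 line(s) (total 0); column heights now [0 4 6 5 5 0 0], max=6
Drop 4: I rot2 at col 3 lands with bottom-row=5; cleared 0 line(s) (total 0); column heights now [0 4 6 6 6 6 6], max=6
Drop 5: Z rot3 at col 2 lands with bottom-row=6; cleared 0 line(s) (total 0); column heights now [0 4 8 9 6 6 6], max=9
Test piece T rot0 at col 0 (width 3): heights before test = [0 4 8 9 6 6 6]; fits = False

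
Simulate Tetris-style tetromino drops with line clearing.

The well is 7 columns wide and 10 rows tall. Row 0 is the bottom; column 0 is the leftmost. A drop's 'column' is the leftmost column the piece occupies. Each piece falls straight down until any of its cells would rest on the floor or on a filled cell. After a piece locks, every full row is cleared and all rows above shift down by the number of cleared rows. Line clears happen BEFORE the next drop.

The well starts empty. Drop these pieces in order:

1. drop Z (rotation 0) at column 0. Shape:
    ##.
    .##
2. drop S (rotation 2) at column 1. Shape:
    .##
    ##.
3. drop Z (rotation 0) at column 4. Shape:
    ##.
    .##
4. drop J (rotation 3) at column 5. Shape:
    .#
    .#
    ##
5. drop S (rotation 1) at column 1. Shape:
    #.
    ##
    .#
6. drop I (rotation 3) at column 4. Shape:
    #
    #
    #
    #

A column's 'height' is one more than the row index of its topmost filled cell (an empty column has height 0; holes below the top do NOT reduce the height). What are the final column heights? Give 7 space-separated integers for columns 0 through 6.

Answer: 2 7 6 4 6 3 5

Derivation:
Drop 1: Z rot0 at col 0 lands with bottom-row=0; cleared 0 line(s) (total 0); column heights now [2 2 1 0 0 0 0], max=2
Drop 2: S rot2 at col 1 lands with bottom-row=2; cleared 0 line(s) (total 0); column heights now [2 3 4 4 0 0 0], max=4
Drop 3: Z rot0 at col 4 lands with bottom-row=0; cleared 0 line(s) (total 0); column heights now [2 3 4 4 2 2 1], max=4
Drop 4: J rot3 at col 5 lands with bottom-row=2; cleared 0 line(s) (total 0); column heights now [2 3 4 4 2 3 5], max=5
Drop 5: S rot1 at col 1 lands with bottom-row=4; cleared 0 line(s) (total 0); column heights now [2 7 6 4 2 3 5], max=7
Drop 6: I rot3 at col 4 lands with bottom-row=2; cleared 0 line(s) (total 0); column heights now [2 7 6 4 6 3 5], max=7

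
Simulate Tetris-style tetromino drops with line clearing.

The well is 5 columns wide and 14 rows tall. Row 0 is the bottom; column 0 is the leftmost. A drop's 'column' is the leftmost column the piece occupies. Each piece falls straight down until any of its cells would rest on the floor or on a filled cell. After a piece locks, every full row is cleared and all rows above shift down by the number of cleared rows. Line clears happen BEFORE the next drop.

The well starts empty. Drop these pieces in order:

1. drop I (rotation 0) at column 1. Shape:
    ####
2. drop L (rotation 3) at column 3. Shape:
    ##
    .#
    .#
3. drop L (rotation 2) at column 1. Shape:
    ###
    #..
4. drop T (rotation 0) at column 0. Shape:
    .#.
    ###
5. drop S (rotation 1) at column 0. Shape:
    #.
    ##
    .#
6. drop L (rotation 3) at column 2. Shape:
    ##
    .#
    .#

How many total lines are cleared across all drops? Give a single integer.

Drop 1: I rot0 at col 1 lands with bottom-row=0; cleared 0 line(s) (total 0); column heights now [0 1 1 1 1], max=1
Drop 2: L rot3 at col 3 lands with bottom-row=1; cleared 0 line(s) (total 0); column heights now [0 1 1 4 4], max=4
Drop 3: L rot2 at col 1 lands with bottom-row=3; cleared 0 line(s) (total 0); column heights now [0 5 5 5 4], max=5
Drop 4: T rot0 at col 0 lands with bottom-row=5; cleared 0 line(s) (total 0); column heights now [6 7 6 5 4], max=7
Drop 5: S rot1 at col 0 lands with bottom-row=7; cleared 0 line(s) (total 0); column heights now [10 9 6 5 4], max=10
Drop 6: L rot3 at col 2 lands with bottom-row=5; cleared 0 line(s) (total 0); column heights now [10 9 8 8 4], max=10

Answer: 0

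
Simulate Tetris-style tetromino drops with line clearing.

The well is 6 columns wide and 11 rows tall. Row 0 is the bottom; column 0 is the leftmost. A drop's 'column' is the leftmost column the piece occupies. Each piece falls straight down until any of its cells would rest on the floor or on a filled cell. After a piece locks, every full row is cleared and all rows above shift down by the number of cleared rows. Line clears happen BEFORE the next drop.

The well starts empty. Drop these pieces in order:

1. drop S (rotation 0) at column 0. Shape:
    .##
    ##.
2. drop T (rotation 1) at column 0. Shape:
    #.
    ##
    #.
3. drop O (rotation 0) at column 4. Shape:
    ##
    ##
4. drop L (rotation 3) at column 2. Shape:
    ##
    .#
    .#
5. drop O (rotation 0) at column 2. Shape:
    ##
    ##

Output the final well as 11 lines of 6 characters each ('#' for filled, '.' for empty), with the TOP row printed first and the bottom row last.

Answer: ......
......
......
......
......
......
......
..##..
#.##..
####..
##.###

Derivation:
Drop 1: S rot0 at col 0 lands with bottom-row=0; cleared 0 line(s) (total 0); column heights now [1 2 2 0 0 0], max=2
Drop 2: T rot1 at col 0 lands with bottom-row=1; cleared 0 line(s) (total 0); column heights now [4 3 2 0 0 0], max=4
Drop 3: O rot0 at col 4 lands with bottom-row=0; cleared 0 line(s) (total 0); column heights now [4 3 2 0 2 2], max=4
Drop 4: L rot3 at col 2 lands with bottom-row=0; cleared 1 line(s) (total 1); column heights now [3 2 2 2 1 1], max=3
Drop 5: O rot0 at col 2 lands with bottom-row=2; cleared 0 line(s) (total 1); column heights now [3 2 4 4 1 1], max=4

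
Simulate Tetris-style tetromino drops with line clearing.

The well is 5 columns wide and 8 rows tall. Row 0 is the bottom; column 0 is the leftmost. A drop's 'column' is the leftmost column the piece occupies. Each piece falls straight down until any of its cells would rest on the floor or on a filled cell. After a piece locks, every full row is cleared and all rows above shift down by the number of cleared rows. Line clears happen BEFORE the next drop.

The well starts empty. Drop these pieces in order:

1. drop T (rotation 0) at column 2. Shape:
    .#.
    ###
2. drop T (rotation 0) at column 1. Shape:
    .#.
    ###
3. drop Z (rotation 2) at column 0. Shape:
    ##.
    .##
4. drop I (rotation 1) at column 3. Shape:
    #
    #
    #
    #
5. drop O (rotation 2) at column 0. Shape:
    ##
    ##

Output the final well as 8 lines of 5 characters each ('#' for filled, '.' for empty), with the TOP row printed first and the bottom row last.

Answer: ##...
##.#.
##.#.
.###.
..##.
.###.
...#.
..###

Derivation:
Drop 1: T rot0 at col 2 lands with bottom-row=0; cleared 0 line(s) (total 0); column heights now [0 0 1 2 1], max=2
Drop 2: T rot0 at col 1 lands with bottom-row=2; cleared 0 line(s) (total 0); column heights now [0 3 4 3 1], max=4
Drop 3: Z rot2 at col 0 lands with bottom-row=4; cleared 0 line(s) (total 0); column heights now [6 6 5 3 1], max=6
Drop 4: I rot1 at col 3 lands with bottom-row=3; cleared 0 line(s) (total 0); column heights now [6 6 5 7 1], max=7
Drop 5: O rot2 at col 0 lands with bottom-row=6; cleared 0 line(s) (total 0); column heights now [8 8 5 7 1], max=8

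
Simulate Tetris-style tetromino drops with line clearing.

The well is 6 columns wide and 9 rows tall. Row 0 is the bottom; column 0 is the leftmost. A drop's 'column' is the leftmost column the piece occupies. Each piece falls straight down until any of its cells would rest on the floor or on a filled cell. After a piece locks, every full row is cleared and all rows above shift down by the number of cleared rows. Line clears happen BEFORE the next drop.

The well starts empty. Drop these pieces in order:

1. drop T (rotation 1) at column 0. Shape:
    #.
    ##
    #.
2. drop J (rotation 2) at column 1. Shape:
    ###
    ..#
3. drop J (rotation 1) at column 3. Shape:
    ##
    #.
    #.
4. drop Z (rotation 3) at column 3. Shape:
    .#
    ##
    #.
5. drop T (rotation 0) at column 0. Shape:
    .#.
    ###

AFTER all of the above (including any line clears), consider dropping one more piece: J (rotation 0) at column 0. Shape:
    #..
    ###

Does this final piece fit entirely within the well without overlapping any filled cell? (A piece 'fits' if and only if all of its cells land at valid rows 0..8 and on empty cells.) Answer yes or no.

Drop 1: T rot1 at col 0 lands with bottom-row=0; cleared 0 line(s) (total 0); column heights now [3 2 0 0 0 0], max=3
Drop 2: J rot2 at col 1 lands with bottom-row=1; cleared 0 line(s) (total 0); column heights now [3 3 3 3 0 0], max=3
Drop 3: J rot1 at col 3 lands with bottom-row=3; cleared 0 line(s) (total 0); column heights now [3 3 3 6 6 0], max=6
Drop 4: Z rot3 at col 3 lands with bottom-row=6; cleared 0 line(s) (total 0); column heights now [3 3 3 8 9 0], max=9
Drop 5: T rot0 at col 0 lands with bottom-row=3; cleared 0 line(s) (total 0); column heights now [4 5 4 8 9 0], max=9
Test piece J rot0 at col 0 (width 3): heights before test = [4 5 4 8 9 0]; fits = True

Answer: yes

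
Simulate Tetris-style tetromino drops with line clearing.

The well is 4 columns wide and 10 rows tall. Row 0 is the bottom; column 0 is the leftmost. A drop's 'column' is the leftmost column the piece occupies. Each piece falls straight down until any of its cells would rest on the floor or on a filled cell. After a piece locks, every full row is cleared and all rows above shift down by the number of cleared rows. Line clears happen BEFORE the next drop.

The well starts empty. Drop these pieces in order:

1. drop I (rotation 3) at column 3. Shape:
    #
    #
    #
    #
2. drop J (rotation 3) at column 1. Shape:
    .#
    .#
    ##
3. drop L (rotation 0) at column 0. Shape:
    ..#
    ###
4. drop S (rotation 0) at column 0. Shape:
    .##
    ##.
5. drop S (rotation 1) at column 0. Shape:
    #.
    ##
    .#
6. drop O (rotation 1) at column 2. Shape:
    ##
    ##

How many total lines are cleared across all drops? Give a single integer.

Drop 1: I rot3 at col 3 lands with bottom-row=0; cleared 0 line(s) (total 0); column heights now [0 0 0 4], max=4
Drop 2: J rot3 at col 1 lands with bottom-row=0; cleared 0 line(s) (total 0); column heights now [0 1 3 4], max=4
Drop 3: L rot0 at col 0 lands with bottom-row=3; cleared 1 line(s) (total 1); column heights now [0 1 4 3], max=4
Drop 4: S rot0 at col 0 lands with bottom-row=3; cleared 0 line(s) (total 1); column heights now [4 5 5 3], max=5
Drop 5: S rot1 at col 0 lands with bottom-row=5; cleared 0 line(s) (total 1); column heights now [8 7 5 3], max=8
Drop 6: O rot1 at col 2 lands with bottom-row=5; cleared 1 line(s) (total 2); column heights now [7 6 6 6], max=7

Answer: 2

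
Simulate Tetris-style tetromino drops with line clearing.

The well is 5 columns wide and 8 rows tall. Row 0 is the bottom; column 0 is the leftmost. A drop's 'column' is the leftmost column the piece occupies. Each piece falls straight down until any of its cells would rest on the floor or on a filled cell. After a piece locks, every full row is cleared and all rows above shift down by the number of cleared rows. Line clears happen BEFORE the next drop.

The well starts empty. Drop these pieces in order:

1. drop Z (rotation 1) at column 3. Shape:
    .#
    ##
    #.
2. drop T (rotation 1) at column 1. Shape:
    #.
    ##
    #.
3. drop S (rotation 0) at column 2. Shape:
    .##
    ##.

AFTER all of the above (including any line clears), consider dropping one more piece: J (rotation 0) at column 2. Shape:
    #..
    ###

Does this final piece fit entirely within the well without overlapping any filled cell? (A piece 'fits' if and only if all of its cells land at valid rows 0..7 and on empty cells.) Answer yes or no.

Drop 1: Z rot1 at col 3 lands with bottom-row=0; cleared 0 line(s) (total 0); column heights now [0 0 0 2 3], max=3
Drop 2: T rot1 at col 1 lands with bottom-row=0; cleared 0 line(s) (total 0); column heights now [0 3 2 2 3], max=3
Drop 3: S rot0 at col 2 lands with bottom-row=2; cleared 0 line(s) (total 0); column heights now [0 3 3 4 4], max=4
Test piece J rot0 at col 2 (width 3): heights before test = [0 3 3 4 4]; fits = True

Answer: yes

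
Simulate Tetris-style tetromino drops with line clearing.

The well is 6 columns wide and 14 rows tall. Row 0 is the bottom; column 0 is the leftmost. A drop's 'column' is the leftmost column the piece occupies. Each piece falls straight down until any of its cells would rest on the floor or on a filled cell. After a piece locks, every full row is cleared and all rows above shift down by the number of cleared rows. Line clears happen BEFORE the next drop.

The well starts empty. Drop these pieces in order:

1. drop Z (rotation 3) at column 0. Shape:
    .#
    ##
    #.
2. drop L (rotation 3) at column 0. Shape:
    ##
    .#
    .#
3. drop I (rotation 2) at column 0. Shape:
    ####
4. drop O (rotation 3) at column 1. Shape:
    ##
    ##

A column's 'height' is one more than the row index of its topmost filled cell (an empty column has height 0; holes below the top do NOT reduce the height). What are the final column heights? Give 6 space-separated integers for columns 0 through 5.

Drop 1: Z rot3 at col 0 lands with bottom-row=0; cleared 0 line(s) (total 0); column heights now [2 3 0 0 0 0], max=3
Drop 2: L rot3 at col 0 lands with bottom-row=3; cleared 0 line(s) (total 0); column heights now [6 6 0 0 0 0], max=6
Drop 3: I rot2 at col 0 lands with bottom-row=6; cleared 0 line(s) (total 0); column heights now [7 7 7 7 0 0], max=7
Drop 4: O rot3 at col 1 lands with bottom-row=7; cleared 0 line(s) (total 0); column heights now [7 9 9 7 0 0], max=9

Answer: 7 9 9 7 0 0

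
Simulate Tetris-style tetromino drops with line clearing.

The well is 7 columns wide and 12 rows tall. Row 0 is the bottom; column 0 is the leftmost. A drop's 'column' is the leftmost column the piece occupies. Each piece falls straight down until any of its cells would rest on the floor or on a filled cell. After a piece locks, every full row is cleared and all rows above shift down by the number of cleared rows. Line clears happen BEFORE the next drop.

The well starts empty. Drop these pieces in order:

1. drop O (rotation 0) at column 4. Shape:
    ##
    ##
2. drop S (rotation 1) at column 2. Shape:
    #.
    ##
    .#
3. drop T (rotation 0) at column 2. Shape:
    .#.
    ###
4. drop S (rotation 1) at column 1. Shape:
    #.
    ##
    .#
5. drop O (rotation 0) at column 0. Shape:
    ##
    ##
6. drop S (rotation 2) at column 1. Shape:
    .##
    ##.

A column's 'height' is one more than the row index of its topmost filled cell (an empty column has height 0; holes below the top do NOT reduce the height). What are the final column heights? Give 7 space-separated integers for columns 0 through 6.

Answer: 9 10 11 11 4 2 0

Derivation:
Drop 1: O rot0 at col 4 lands with bottom-row=0; cleared 0 line(s) (total 0); column heights now [0 0 0 0 2 2 0], max=2
Drop 2: S rot1 at col 2 lands with bottom-row=0; cleared 0 line(s) (total 0); column heights now [0 0 3 2 2 2 0], max=3
Drop 3: T rot0 at col 2 lands with bottom-row=3; cleared 0 line(s) (total 0); column heights now [0 0 4 5 4 2 0], max=5
Drop 4: S rot1 at col 1 lands with bottom-row=4; cleared 0 line(s) (total 0); column heights now [0 7 6 5 4 2 0], max=7
Drop 5: O rot0 at col 0 lands with bottom-row=7; cleared 0 line(s) (total 0); column heights now [9 9 6 5 4 2 0], max=9
Drop 6: S rot2 at col 1 lands with bottom-row=9; cleared 0 line(s) (total 0); column heights now [9 10 11 11 4 2 0], max=11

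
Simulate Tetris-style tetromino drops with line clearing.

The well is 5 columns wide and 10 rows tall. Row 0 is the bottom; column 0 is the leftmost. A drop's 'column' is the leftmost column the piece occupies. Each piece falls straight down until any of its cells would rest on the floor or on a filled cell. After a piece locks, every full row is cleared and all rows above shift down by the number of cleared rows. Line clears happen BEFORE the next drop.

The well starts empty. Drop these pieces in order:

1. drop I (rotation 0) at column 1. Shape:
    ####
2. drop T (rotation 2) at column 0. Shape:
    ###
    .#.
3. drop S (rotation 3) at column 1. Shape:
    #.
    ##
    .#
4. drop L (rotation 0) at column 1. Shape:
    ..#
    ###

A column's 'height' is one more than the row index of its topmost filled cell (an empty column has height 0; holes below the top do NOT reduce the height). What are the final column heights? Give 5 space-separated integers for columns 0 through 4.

Drop 1: I rot0 at col 1 lands with bottom-row=0; cleared 0 line(s) (total 0); column heights now [0 1 1 1 1], max=1
Drop 2: T rot2 at col 0 lands with bottom-row=1; cleared 0 line(s) (total 0); column heights now [3 3 3 1 1], max=3
Drop 3: S rot3 at col 1 lands with bottom-row=3; cleared 0 line(s) (total 0); column heights now [3 6 5 1 1], max=6
Drop 4: L rot0 at col 1 lands with bottom-row=6; cleared 0 line(s) (total 0); column heights now [3 7 7 8 1], max=8

Answer: 3 7 7 8 1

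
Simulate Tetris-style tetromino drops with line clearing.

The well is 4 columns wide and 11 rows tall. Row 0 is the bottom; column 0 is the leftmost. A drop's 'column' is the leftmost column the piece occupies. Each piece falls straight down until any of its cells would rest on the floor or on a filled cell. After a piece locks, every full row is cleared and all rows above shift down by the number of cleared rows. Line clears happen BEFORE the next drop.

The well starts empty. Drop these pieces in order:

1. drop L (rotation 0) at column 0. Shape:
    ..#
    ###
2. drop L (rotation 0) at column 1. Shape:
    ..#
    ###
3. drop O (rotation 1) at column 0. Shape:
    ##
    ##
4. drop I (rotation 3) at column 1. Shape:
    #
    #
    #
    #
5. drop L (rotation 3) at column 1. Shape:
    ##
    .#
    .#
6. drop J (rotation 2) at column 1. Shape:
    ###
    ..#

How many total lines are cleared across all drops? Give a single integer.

Drop 1: L rot0 at col 0 lands with bottom-row=0; cleared 0 line(s) (total 0); column heights now [1 1 2 0], max=2
Drop 2: L rot0 at col 1 lands with bottom-row=2; cleared 0 line(s) (total 0); column heights now [1 3 3 4], max=4
Drop 3: O rot1 at col 0 lands with bottom-row=3; cleared 0 line(s) (total 0); column heights now [5 5 3 4], max=5
Drop 4: I rot3 at col 1 lands with bottom-row=5; cleared 0 line(s) (total 0); column heights now [5 9 3 4], max=9
Drop 5: L rot3 at col 1 lands with bottom-row=7; cleared 0 line(s) (total 0); column heights now [5 10 10 4], max=10
Drop 6: J rot2 at col 1 lands with bottom-row=9; cleared 0 line(s) (total 0); column heights now [5 11 11 11], max=11

Answer: 0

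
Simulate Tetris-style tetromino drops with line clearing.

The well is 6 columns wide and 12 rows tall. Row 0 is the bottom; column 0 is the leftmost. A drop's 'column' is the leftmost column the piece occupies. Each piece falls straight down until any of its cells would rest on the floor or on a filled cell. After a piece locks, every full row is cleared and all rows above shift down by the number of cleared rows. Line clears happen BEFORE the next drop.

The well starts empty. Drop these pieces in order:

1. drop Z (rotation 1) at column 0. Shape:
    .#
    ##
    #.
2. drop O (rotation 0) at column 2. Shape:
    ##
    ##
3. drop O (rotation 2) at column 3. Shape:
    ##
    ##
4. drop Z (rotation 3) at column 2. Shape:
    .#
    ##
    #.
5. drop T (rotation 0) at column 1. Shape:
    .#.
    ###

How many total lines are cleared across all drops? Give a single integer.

Drop 1: Z rot1 at col 0 lands with bottom-row=0; cleared 0 line(s) (total 0); column heights now [2 3 0 0 0 0], max=3
Drop 2: O rot0 at col 2 lands with bottom-row=0; cleared 0 line(s) (total 0); column heights now [2 3 2 2 0 0], max=3
Drop 3: O rot2 at col 3 lands with bottom-row=2; cleared 0 line(s) (total 0); column heights now [2 3 2 4 4 0], max=4
Drop 4: Z rot3 at col 2 lands with bottom-row=3; cleared 0 line(s) (total 0); column heights now [2 3 5 6 4 0], max=6
Drop 5: T rot0 at col 1 lands with bottom-row=6; cleared 0 line(s) (total 0); column heights now [2 7 8 7 4 0], max=8

Answer: 0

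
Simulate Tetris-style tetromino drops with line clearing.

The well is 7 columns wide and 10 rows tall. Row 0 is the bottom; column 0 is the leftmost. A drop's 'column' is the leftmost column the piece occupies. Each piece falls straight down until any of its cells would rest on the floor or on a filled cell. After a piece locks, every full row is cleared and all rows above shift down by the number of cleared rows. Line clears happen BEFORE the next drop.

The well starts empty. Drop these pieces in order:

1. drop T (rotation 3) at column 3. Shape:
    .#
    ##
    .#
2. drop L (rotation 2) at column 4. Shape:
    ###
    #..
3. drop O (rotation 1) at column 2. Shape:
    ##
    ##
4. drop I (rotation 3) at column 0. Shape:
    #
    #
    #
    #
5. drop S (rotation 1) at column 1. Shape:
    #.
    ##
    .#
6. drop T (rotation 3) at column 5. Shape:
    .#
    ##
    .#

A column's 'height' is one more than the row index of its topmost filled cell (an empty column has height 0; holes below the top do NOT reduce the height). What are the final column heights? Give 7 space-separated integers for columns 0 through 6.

Drop 1: T rot3 at col 3 lands with bottom-row=0; cleared 0 line(s) (total 0); column heights now [0 0 0 2 3 0 0], max=3
Drop 2: L rot2 at col 4 lands with bottom-row=3; cleared 0 line(s) (total 0); column heights now [0 0 0 2 5 5 5], max=5
Drop 3: O rot1 at col 2 lands with bottom-row=2; cleared 0 line(s) (total 0); column heights now [0 0 4 4 5 5 5], max=5
Drop 4: I rot3 at col 0 lands with bottom-row=0; cleared 0 line(s) (total 0); column heights now [4 0 4 4 5 5 5], max=5
Drop 5: S rot1 at col 1 lands with bottom-row=4; cleared 0 line(s) (total 0); column heights now [4 7 6 4 5 5 5], max=7
Drop 6: T rot3 at col 5 lands with bottom-row=5; cleared 0 line(s) (total 0); column heights now [4 7 6 4 5 7 8], max=8

Answer: 4 7 6 4 5 7 8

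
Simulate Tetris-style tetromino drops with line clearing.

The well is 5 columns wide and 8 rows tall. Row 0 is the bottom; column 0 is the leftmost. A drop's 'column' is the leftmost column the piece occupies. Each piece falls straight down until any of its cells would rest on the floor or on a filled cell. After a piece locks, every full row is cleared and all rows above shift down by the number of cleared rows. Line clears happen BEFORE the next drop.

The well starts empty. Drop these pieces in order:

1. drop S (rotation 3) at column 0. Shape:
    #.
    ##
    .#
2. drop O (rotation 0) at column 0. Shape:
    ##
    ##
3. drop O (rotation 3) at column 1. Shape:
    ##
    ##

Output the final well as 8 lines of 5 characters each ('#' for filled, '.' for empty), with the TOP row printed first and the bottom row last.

Drop 1: S rot3 at col 0 lands with bottom-row=0; cleared 0 line(s) (total 0); column heights now [3 2 0 0 0], max=3
Drop 2: O rot0 at col 0 lands with bottom-row=3; cleared 0 line(s) (total 0); column heights now [5 5 0 0 0], max=5
Drop 3: O rot3 at col 1 lands with bottom-row=5; cleared 0 line(s) (total 0); column heights now [5 7 7 0 0], max=7

Answer: .....
.##..
.##..
##...
##...
#....
##...
.#...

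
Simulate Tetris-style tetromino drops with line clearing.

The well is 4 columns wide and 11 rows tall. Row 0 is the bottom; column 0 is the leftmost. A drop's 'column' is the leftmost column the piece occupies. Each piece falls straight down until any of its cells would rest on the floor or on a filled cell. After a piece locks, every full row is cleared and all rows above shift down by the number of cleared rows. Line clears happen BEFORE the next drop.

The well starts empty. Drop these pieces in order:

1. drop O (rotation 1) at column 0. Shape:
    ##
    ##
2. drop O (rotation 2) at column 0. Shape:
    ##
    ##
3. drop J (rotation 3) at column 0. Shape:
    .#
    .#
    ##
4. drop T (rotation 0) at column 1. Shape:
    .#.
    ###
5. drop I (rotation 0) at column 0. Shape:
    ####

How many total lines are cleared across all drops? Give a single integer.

Drop 1: O rot1 at col 0 lands with bottom-row=0; cleared 0 line(s) (total 0); column heights now [2 2 0 0], max=2
Drop 2: O rot2 at col 0 lands with bottom-row=2; cleared 0 line(s) (total 0); column heights now [4 4 0 0], max=4
Drop 3: J rot3 at col 0 lands with bottom-row=4; cleared 0 line(s) (total 0); column heights now [5 7 0 0], max=7
Drop 4: T rot0 at col 1 lands with bottom-row=7; cleared 0 line(s) (total 0); column heights now [5 8 9 8], max=9
Drop 5: I rot0 at col 0 lands with bottom-row=9; cleared 1 line(s) (total 1); column heights now [5 8 9 8], max=9

Answer: 1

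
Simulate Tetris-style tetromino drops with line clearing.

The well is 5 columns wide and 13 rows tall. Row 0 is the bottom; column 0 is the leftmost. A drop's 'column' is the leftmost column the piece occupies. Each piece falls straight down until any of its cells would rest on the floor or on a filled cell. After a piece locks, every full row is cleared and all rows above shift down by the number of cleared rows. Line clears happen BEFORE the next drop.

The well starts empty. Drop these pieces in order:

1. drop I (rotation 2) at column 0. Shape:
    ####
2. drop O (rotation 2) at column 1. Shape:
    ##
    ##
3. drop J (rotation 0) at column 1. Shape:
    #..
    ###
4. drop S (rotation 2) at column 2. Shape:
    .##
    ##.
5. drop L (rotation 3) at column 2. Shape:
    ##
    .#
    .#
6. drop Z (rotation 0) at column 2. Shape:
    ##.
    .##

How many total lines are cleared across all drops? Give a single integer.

Answer: 0

Derivation:
Drop 1: I rot2 at col 0 lands with bottom-row=0; cleared 0 line(s) (total 0); column heights now [1 1 1 1 0], max=1
Drop 2: O rot2 at col 1 lands with bottom-row=1; cleared 0 line(s) (total 0); column heights now [1 3 3 1 0], max=3
Drop 3: J rot0 at col 1 lands with bottom-row=3; cleared 0 line(s) (total 0); column heights now [1 5 4 4 0], max=5
Drop 4: S rot2 at col 2 lands with bottom-row=4; cleared 0 line(s) (total 0); column heights now [1 5 5 6 6], max=6
Drop 5: L rot3 at col 2 lands with bottom-row=6; cleared 0 line(s) (total 0); column heights now [1 5 9 9 6], max=9
Drop 6: Z rot0 at col 2 lands with bottom-row=9; cleared 0 line(s) (total 0); column heights now [1 5 11 11 10], max=11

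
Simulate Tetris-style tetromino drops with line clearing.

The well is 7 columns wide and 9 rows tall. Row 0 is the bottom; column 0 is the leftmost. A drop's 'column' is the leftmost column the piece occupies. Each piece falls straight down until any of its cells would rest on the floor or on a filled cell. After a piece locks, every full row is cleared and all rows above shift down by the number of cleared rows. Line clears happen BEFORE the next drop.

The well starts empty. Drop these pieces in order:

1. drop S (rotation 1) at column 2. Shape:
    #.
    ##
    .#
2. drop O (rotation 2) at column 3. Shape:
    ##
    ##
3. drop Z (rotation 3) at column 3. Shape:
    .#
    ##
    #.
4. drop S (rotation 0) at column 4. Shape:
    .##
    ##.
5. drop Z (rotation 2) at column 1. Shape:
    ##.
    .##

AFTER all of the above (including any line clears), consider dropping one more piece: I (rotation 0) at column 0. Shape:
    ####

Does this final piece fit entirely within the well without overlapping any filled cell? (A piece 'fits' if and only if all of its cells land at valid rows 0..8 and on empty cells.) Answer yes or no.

Drop 1: S rot1 at col 2 lands with bottom-row=0; cleared 0 line(s) (total 0); column heights now [0 0 3 2 0 0 0], max=3
Drop 2: O rot2 at col 3 lands with bottom-row=2; cleared 0 line(s) (total 0); column heights now [0 0 3 4 4 0 0], max=4
Drop 3: Z rot3 at col 3 lands with bottom-row=4; cleared 0 line(s) (total 0); column heights now [0 0 3 6 7 0 0], max=7
Drop 4: S rot0 at col 4 lands with bottom-row=7; cleared 0 line(s) (total 0); column heights now [0 0 3 6 8 9 9], max=9
Drop 5: Z rot2 at col 1 lands with bottom-row=6; cleared 0 line(s) (total 0); column heights now [0 8 8 7 8 9 9], max=9
Test piece I rot0 at col 0 (width 4): heights before test = [0 8 8 7 8 9 9]; fits = True

Answer: yes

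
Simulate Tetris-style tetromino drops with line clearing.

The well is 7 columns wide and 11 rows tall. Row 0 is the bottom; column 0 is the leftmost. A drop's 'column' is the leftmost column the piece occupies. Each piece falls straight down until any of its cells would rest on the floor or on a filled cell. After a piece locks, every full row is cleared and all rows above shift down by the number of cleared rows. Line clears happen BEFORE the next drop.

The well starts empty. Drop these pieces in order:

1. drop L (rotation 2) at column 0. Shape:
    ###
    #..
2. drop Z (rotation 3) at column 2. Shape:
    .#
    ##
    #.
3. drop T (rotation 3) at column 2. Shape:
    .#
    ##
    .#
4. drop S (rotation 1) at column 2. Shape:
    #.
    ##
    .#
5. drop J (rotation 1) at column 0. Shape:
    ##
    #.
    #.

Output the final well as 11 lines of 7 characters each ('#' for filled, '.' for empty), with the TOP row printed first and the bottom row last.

Answer: ..#....
..##...
...#...
...#...
..##...
...#...
##.#...
#.##...
#.#....
###....
#......

Derivation:
Drop 1: L rot2 at col 0 lands with bottom-row=0; cleared 0 line(s) (total 0); column heights now [2 2 2 0 0 0 0], max=2
Drop 2: Z rot3 at col 2 lands with bottom-row=2; cleared 0 line(s) (total 0); column heights now [2 2 4 5 0 0 0], max=5
Drop 3: T rot3 at col 2 lands with bottom-row=5; cleared 0 line(s) (total 0); column heights now [2 2 7 8 0 0 0], max=8
Drop 4: S rot1 at col 2 lands with bottom-row=8; cleared 0 line(s) (total 0); column heights now [2 2 11 10 0 0 0], max=11
Drop 5: J rot1 at col 0 lands with bottom-row=2; cleared 0 line(s) (total 0); column heights now [5 5 11 10 0 0 0], max=11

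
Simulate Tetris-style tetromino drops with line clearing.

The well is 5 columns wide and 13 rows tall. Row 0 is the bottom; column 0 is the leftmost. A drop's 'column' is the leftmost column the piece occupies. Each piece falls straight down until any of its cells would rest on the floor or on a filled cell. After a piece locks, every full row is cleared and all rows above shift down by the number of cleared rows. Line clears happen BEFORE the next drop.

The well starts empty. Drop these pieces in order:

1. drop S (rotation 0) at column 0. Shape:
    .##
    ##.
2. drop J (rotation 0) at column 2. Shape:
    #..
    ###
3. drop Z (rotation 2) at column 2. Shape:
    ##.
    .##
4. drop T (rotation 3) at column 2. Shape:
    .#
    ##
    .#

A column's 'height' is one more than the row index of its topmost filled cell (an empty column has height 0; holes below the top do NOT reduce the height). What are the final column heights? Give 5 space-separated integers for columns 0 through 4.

Drop 1: S rot0 at col 0 lands with bottom-row=0; cleared 0 line(s) (total 0); column heights now [1 2 2 0 0], max=2
Drop 2: J rot0 at col 2 lands with bottom-row=2; cleared 0 line(s) (total 0); column heights now [1 2 4 3 3], max=4
Drop 3: Z rot2 at col 2 lands with bottom-row=3; cleared 0 line(s) (total 0); column heights now [1 2 5 5 4], max=5
Drop 4: T rot3 at col 2 lands with bottom-row=5; cleared 0 line(s) (total 0); column heights now [1 2 7 8 4], max=8

Answer: 1 2 7 8 4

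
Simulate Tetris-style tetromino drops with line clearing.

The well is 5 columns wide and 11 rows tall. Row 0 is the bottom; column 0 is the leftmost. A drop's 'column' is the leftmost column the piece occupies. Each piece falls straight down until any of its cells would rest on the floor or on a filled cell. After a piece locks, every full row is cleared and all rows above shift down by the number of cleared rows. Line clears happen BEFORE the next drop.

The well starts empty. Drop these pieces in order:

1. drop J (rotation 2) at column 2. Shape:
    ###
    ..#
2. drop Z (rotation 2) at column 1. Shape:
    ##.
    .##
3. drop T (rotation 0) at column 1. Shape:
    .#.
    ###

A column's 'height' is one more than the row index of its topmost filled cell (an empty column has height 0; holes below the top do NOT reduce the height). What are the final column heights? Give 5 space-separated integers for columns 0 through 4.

Answer: 0 5 6 5 2

Derivation:
Drop 1: J rot2 at col 2 lands with bottom-row=0; cleared 0 line(s) (total 0); column heights now [0 0 2 2 2], max=2
Drop 2: Z rot2 at col 1 lands with bottom-row=2; cleared 0 line(s) (total 0); column heights now [0 4 4 3 2], max=4
Drop 3: T rot0 at col 1 lands with bottom-row=4; cleared 0 line(s) (total 0); column heights now [0 5 6 5 2], max=6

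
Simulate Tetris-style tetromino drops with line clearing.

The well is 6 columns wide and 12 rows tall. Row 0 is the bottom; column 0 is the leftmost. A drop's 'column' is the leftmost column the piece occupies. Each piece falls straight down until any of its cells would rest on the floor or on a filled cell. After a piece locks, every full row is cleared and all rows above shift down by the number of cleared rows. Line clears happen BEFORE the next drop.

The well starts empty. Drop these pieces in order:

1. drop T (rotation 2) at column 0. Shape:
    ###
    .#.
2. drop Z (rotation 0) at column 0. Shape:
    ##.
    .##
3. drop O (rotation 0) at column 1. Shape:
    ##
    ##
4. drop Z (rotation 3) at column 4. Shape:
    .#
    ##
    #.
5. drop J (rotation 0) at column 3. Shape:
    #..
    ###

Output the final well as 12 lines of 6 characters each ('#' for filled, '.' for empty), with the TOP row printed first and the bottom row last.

Answer: ......
......
......
......
......
......
.##...
.###..
##.###
.##..#
###.##
.#..#.

Derivation:
Drop 1: T rot2 at col 0 lands with bottom-row=0; cleared 0 line(s) (total 0); column heights now [2 2 2 0 0 0], max=2
Drop 2: Z rot0 at col 0 lands with bottom-row=2; cleared 0 line(s) (total 0); column heights now [4 4 3 0 0 0], max=4
Drop 3: O rot0 at col 1 lands with bottom-row=4; cleared 0 line(s) (total 0); column heights now [4 6 6 0 0 0], max=6
Drop 4: Z rot3 at col 4 lands with bottom-row=0; cleared 0 line(s) (total 0); column heights now [4 6 6 0 2 3], max=6
Drop 5: J rot0 at col 3 lands with bottom-row=3; cleared 0 line(s) (total 0); column heights now [4 6 6 5 4 4], max=6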